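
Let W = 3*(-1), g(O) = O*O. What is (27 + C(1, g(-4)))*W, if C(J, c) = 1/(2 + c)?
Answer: -487/6 ≈ -81.167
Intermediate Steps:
g(O) = O**2
W = -3
(27 + C(1, g(-4)))*W = (27 + 1/(2 + (-4)**2))*(-3) = (27 + 1/(2 + 16))*(-3) = (27 + 1/18)*(-3) = (487/18)*(-3) = -487/6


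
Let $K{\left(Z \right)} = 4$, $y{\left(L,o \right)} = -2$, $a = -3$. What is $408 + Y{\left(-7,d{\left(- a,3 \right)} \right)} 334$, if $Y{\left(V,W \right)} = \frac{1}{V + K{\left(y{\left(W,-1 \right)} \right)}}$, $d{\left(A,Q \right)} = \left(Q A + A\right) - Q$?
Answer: $\frac{890}{3} \approx 296.67$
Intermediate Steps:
$d{\left(A,Q \right)} = A - Q + A Q$ ($d{\left(A,Q \right)} = \left(A Q + A\right) - Q = \left(A + A Q\right) - Q = A - Q + A Q$)
$Y{\left(V,W \right)} = \frac{1}{4 + V}$ ($Y{\left(V,W \right)} = \frac{1}{V + 4} = \frac{1}{4 + V}$)
$408 + Y{\left(-7,d{\left(- a,3 \right)} \right)} 334 = 408 + \frac{1}{4 - 7} \cdot 334 = 408 + \frac{1}{-3} \cdot 334 = 408 - \frac{334}{3} = \frac{890}{3}$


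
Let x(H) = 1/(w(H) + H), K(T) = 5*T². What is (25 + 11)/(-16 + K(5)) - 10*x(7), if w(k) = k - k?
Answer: -838/763 ≈ -1.0983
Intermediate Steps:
w(k) = 0
x(H) = 1/H (x(H) = 1/(0 + H) = 1/H)
(25 + 11)/(-16 + K(5)) - 10*x(7) = (25 + 11)/(-16 + 5*5²) - 10/7 = 36/(-16 + 5*25) - 10*⅐ = 36/(-16 + 125) - 10/7 = 36/109 - 10/7 = -838/763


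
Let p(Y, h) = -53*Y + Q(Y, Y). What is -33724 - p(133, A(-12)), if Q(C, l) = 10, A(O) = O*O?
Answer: -26685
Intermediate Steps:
A(O) = O**2
p(Y, h) = 10 - 53*Y (p(Y, h) = -53*Y + 10 = 10 - 53*Y)
-33724 - p(133, A(-12)) = -33724 - (10 - 53*133) = -33724 - (10 - 7049) = -33724 - 1*(-7039) = -33724 + 7039 = -26685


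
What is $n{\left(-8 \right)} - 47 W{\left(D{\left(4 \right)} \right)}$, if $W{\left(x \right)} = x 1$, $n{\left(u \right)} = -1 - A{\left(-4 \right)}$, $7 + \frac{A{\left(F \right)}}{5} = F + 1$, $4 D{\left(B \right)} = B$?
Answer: $2$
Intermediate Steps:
$D{\left(B \right)} = \frac{B}{4}$
$A{\left(F \right)} = -30 + 5 F$ ($A{\left(F \right)} = -35 + 5 \left(F + 1\right) = -35 + 5 \left(1 + F\right) = -35 + \left(5 + 5 F\right) = -30 + 5 F$)
$n{\left(u \right)} = 49$ ($n{\left(u \right)} = -1 - \left(-30 + 5 \left(-4\right)\right) = -1 - \left(-30 - 20\right) = -1 - -50 = -1 + 50 = 49$)
$W{\left(x \right)} = x$
$n{\left(-8 \right)} - 47 W{\left(D{\left(4 \right)} \right)} = 49 - 47 \cdot \frac{1}{4} \cdot 4 = 49 - 47 = 2$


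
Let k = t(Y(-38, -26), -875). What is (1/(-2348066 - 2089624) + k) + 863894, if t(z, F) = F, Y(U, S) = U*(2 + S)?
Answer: 3829810786109/4437690 ≈ 8.6302e+5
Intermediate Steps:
k = -875
(1/(-2348066 - 2089624) + k) + 863894 = (1/(-2348066 - 2089624) - 875) + 863894 = (1/(-4437690) - 875) + 863894 = (-1/4437690 - 875) + 863894 = -3882978751/4437690 + 863894 = 3829810786109/4437690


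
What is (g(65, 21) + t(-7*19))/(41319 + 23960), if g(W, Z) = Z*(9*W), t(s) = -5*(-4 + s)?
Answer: 12970/65279 ≈ 0.19869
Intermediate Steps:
t(s) = 20 - 5*s
g(W, Z) = 9*W*Z
(g(65, 21) + t(-7*19))/(41319 + 23960) = (9*65*21 + (20 - (-35)*19))/(41319 + 23960) = (12285 + (20 - 5*(-133)))/65279 = (12285 + (20 + 665))*(1/65279) = (12285 + 685)*(1/65279) = 12970*(1/65279) = 12970/65279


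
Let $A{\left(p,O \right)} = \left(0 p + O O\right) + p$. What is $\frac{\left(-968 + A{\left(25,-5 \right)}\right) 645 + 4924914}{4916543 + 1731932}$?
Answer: $\frac{4332804}{6648475} \approx 0.6517$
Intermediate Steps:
$A{\left(p,O \right)} = p + O^{2}$ ($A{\left(p,O \right)} = \left(0 + O^{2}\right) + p = O^{2} + p = p + O^{2}$)
$\frac{\left(-968 + A{\left(25,-5 \right)}\right) 645 + 4924914}{4916543 + 1731932} = \frac{\left(-968 + \left(25 + \left(-5\right)^{2}\right)\right) 645 + 4924914}{4916543 + 1731932} = \frac{\left(-968 + \left(25 + 25\right)\right) 645 + 4924914}{6648475} = \left(\left(-968 + 50\right) 645 + 4924914\right) \frac{1}{6648475} = \left(\left(-918\right) 645 + 4924914\right) \frac{1}{6648475} = \left(-592110 + 4924914\right) \frac{1}{6648475} = 4332804 \cdot \frac{1}{6648475} = \frac{4332804}{6648475}$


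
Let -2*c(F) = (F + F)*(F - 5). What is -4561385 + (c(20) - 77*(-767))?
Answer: -4502626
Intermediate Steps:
c(F) = -F*(-5 + F) (c(F) = -(F + F)*(F - 5)/2 = -2*F*(-5 + F)/2 = -F*(-5 + F))
-4561385 + (c(20) - 77*(-767)) = -4561385 + (20*(5 - 1*20) - 77*(-767)) = -4561385 + (20*(5 - 20) + 59059) = -4561385 + (20*(-15) + 59059) = -4561385 + (-300 + 59059) = -4561385 + 58759 = -4502626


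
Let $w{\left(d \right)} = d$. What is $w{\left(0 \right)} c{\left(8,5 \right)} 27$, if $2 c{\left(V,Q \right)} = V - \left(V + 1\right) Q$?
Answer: $0$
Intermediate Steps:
$c{\left(V,Q \right)} = \frac{V}{2} - \frac{Q \left(1 + V\right)}{2}$ ($c{\left(V,Q \right)} = \frac{V - \left(V + 1\right) Q}{2} = \frac{V - \left(1 + V\right) Q}{2} = \frac{V - Q \left(1 + V\right)}{2} = \frac{V}{2} - \frac{Q \left(1 + V\right)}{2}$)
$w{\left(0 \right)} c{\left(8,5 \right)} 27 = 0 \left(\frac{1}{2} \cdot 8 - \frac{5}{2} - \frac{5}{2} \cdot 8\right) 27 = 0 \left(4 - \frac{5}{2} - 20\right) 27 = 0 \left(- \frac{37}{2}\right) 27 = 0 \cdot 27 = 0$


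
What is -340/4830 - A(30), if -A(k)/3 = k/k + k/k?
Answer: 2864/483 ≈ 5.9296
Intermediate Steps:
A(k) = -6 (A(k) = -3*(k/k + k/k) = -3*(1 + 1) = -3*2 = -6)
-340/4830 - A(30) = -340/4830 - 1*(-6) = -340*1/4830 + 6 = -34/483 + 6 = 2864/483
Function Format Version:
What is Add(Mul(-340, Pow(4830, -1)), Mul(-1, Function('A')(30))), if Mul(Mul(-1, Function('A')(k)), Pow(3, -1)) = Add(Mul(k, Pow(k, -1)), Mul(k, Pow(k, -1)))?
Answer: Rational(2864, 483) ≈ 5.9296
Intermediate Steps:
Function('A')(k) = -6 (Function('A')(k) = Mul(-3, Add(Mul(k, Pow(k, -1)), Mul(k, Pow(k, -1)))) = Mul(-3, Add(1, 1)) = Mul(-3, 2) = -6)
Add(Mul(-340, Pow(4830, -1)), Mul(-1, Function('A')(30))) = Add(Mul(-340, Pow(4830, -1)), Mul(-1, -6)) = Add(Mul(-340, Rational(1, 4830)), 6) = Add(Rational(-34, 483), 6) = Rational(2864, 483)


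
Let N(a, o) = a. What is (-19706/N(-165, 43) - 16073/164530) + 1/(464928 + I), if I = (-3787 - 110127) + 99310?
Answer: 48628630352173/407504942460 ≈ 119.33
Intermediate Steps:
I = -14604 (I = -113914 + 99310 = -14604)
(-19706/N(-165, 43) - 16073/164530) + 1/(464928 + I) = (-19706/(-165) - 16073/164530) + 1/(464928 - 14604) = (-19706*(-1/165) - 16073*1/164530) + 1/450324 = (19706/165 - 16073/164530) + 1/450324 = 647915227/5429490 + 1/450324 = 48628630352173/407504942460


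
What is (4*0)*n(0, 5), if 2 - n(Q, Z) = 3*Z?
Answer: 0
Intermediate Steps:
n(Q, Z) = 2 - 3*Z
(4*0)*n(0, 5) = (4*0)*(2 - 3*5) = 0*(2 - 15) = 0*(-13) = 0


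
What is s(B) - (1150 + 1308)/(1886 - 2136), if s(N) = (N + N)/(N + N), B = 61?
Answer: 1354/125 ≈ 10.832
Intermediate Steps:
s(N) = 1 (s(N) = (2*N)/((2*N)) = (2*N)*(1/(2*N)) = 1)
s(B) - (1150 + 1308)/(1886 - 2136) = 1 - (1150 + 1308)/(1886 - 2136) = 1 - 2458/(-250) = 1 - 2458*(-1)/250 = 1 - 1*(-1229/125) = 1 + 1229/125 = 1354/125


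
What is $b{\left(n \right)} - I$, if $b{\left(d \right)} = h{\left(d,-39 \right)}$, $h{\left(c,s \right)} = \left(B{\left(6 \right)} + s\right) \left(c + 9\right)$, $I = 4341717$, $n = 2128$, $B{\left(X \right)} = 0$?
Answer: $-4425060$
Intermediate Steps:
$h{\left(c,s \right)} = s \left(9 + c\right)$ ($h{\left(c,s \right)} = \left(0 + s\right) \left(c + 9\right) = s \left(9 + c\right)$)
$b{\left(d \right)} = -351 - 39 d$ ($b{\left(d \right)} = - 39 \left(9 + d\right) = -351 - 39 d$)
$b{\left(n \right)} - I = \left(-351 - 82992\right) - 4341717 = -83343 - 4341717 = -4425060$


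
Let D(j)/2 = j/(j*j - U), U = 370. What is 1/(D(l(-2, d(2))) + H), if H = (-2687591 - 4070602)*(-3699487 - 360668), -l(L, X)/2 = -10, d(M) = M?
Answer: 3/82317933299749 ≈ 3.6444e-14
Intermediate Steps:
l(L, X) = 20 (l(L, X) = -2*(-10) = 20)
H = 27439311099915 (H = -6758193*(-4060155) = 27439311099915)
D(j) = 2*j/(-370 + j²) (D(j) = 2*(j/(j*j - 1*370)) = 2*(j/(j² - 370)) = 2*(j/(-370 + j²)) = 2*j/(-370 + j²))
1/(D(l(-2, d(2))) + H) = 1/(2*20/(-370 + 20²) + 27439311099915) = 1/(2*20/(-370 + 400) + 27439311099915) = 1/(2*20/30 + 27439311099915) = 1/(2*20*(1/30) + 27439311099915) = 1/(4/3 + 27439311099915) = 1/(82317933299749/3) = 3/82317933299749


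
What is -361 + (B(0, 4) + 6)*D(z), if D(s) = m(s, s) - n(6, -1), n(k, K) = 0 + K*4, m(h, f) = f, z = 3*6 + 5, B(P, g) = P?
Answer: -199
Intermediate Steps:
z = 23 (z = 18 + 5 = 23)
n(k, K) = 4*K (n(k, K) = 0 + 4*K = 4*K)
D(s) = 4 + s (D(s) = s - 4*(-1) = s - 1*(-4) = s + 4 = 4 + s)
-361 + (B(0, 4) + 6)*D(z) = -361 + (0 + 6)*(4 + 23) = -361 + 6*27 = -361 + 162 = -199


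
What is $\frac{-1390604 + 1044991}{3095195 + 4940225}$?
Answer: $- \frac{345613}{8035420} \approx -0.043011$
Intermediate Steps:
$\frac{-1390604 + 1044991}{3095195 + 4940225} = - \frac{345613}{8035420}$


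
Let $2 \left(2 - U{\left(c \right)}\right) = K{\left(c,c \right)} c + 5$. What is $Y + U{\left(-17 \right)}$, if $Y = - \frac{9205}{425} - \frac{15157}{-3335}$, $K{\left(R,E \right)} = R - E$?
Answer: $- \frac{86837}{4930} \approx -17.614$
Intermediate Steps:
$U{\left(c \right)} = - \frac{1}{2}$ ($U{\left(c \right)} = 2 - \frac{\left(c - c\right) c + 5}{2} = 2 - \frac{0 c + 5}{2} = 2 - \frac{0 + 5}{2} = 2 - \frac{5}{2} = - \frac{1}{2}$)
$Y = - \frac{42186}{2465}$ ($Y = \left(-9205\right) \frac{1}{425} - - \frac{659}{145} = - \frac{1841}{85} + \frac{659}{145} = - \frac{42186}{2465} \approx -17.114$)
$Y + U{\left(-17 \right)} = - \frac{42186}{2465} - \frac{1}{2} = - \frac{86837}{4930}$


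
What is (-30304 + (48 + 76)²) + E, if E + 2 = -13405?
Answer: -28335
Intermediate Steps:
E = -13407 (E = -2 - 13405 = -13407)
(-30304 + (48 + 76)²) + E = (-30304 + (48 + 76)²) - 13407 = (-30304 + 124²) - 13407 = (-30304 + 15376) - 13407 = -14928 - 13407 = -28335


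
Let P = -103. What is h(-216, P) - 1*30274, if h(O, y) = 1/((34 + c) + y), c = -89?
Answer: -4783293/158 ≈ -30274.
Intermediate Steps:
h(O, y) = 1/(-55 + y) (h(O, y) = 1/((34 - 89) + y) = 1/(-55 + y))
h(-216, P) - 1*30274 = 1/(-55 - 103) - 1*30274 = 1/(-158) - 30274 = -1/158 - 30274 = -4783293/158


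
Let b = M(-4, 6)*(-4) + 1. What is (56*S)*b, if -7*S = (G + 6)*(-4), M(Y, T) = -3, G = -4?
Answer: 832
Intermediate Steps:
S = 8/7 (S = -(-4 + 6)*(-4)/7 = -2*(-4)/7 = -⅐*(-8) = 8/7 ≈ 1.1429)
b = 13 (b = -3*(-4) + 1 = 12 + 1 = 13)
(56*S)*b = (56*(8/7))*13 = 64*13 = 832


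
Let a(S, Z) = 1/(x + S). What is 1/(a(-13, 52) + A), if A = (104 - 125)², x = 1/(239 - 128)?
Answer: 1442/635811 ≈ 0.0022680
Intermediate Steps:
x = 1/111 ≈ 0.0090090
A = 441 (A = (-21)² = 441)
a(S, Z) = 1/(1/111 + S)
1/(a(-13, 52) + A) = 1/(111/(1 + 111*(-13)) + 441) = 1/(111/(1 - 1443) + 441) = 1/(111/(-1442) + 441) = 1/(111*(-1/1442) + 441) = 1/(-111/1442 + 441) = 1/(635811/1442) = 1442/635811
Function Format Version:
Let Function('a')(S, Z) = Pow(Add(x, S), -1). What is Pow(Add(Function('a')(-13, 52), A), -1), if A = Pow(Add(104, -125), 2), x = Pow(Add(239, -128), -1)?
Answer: Rational(1442, 635811) ≈ 0.0022680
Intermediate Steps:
x = Rational(1, 111) (x = Pow(111, -1) = Rational(1, 111) ≈ 0.0090090)
A = 441 (A = Pow(-21, 2) = 441)
Function('a')(S, Z) = Pow(Add(Rational(1, 111), S), -1)
Pow(Add(Function('a')(-13, 52), A), -1) = Pow(Add(Mul(111, Pow(Add(1, Mul(111, -13)), -1)), 441), -1) = Pow(Add(Mul(111, Pow(Add(1, -1443), -1)), 441), -1) = Pow(Add(Mul(111, Pow(-1442, -1)), 441), -1) = Pow(Add(Mul(111, Rational(-1, 1442)), 441), -1) = Pow(Add(Rational(-111, 1442), 441), -1) = Pow(Rational(635811, 1442), -1) = Rational(1442, 635811)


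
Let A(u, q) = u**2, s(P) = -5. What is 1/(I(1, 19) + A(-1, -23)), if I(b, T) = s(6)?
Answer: -1/4 ≈ -0.25000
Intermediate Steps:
I(b, T) = -5
1/(I(1, 19) + A(-1, -23)) = 1/(-5 + (-1)**2) = 1/(-5 + 1) = 1/(-4) = -1/4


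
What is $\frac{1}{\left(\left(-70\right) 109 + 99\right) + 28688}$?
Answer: $\frac{1}{21157} \approx 4.7266 \cdot 10^{-5}$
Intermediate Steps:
$\frac{1}{\left(\left(-70\right) 109 + 99\right) + 28688} = \frac{1}{\left(-7630 + 99\right) + 28688} = \frac{1}{-7531 + 28688} = \frac{1}{21157}$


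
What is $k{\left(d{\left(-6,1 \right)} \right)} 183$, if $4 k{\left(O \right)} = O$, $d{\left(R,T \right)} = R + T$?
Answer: $- \frac{915}{4} \approx -228.75$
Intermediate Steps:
$k{\left(O \right)} = \frac{O}{4}$
$k{\left(d{\left(-6,1 \right)} \right)} 183 = \frac{-6 + 1}{4} \cdot 183 = \frac{1}{4} \left(-5\right) 183 = \left(- \frac{5}{4}\right) 183 = - \frac{915}{4}$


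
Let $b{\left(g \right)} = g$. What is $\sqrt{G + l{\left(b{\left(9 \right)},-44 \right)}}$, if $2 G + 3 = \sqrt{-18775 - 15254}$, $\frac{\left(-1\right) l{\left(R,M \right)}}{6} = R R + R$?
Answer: $\frac{\sqrt{-2166 + 6 i \sqrt{3781}}}{2} \approx 1.9747 + 23.354 i$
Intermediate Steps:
$l{\left(R,M \right)} = - 6 R - 6 R^{2}$ ($l{\left(R,M \right)} = - 6 \left(R R + R\right) = - 6 \left(R^{2} + R\right) = - 6 \left(R + R^{2}\right) = - 6 R - 6 R^{2}$)
$G = - \frac{3}{2} + \frac{3 i \sqrt{3781}}{2}$ ($G = - \frac{3}{2} + \frac{\sqrt{-18775 - 15254}}{2} = - \frac{3}{2} + \frac{\sqrt{-34029}}{2} = - \frac{3}{2} + \frac{3 i \sqrt{3781}}{2} \approx -1.5 + 92.235 i$)
$\sqrt{G + l{\left(b{\left(9 \right)},-44 \right)}} = \sqrt{\left(- \frac{3}{2} + \frac{3 i \sqrt{3781}}{2}\right) - 54 \left(1 + 9\right)} = \sqrt{\left(- \frac{3}{2} + \frac{3 i \sqrt{3781}}{2}\right) - 54 \cdot 10} = \sqrt{\left(- \frac{3}{2} + \frac{3 i \sqrt{3781}}{2}\right) - 540} = \sqrt{- \frac{1083}{2} + \frac{3 i \sqrt{3781}}{2}}$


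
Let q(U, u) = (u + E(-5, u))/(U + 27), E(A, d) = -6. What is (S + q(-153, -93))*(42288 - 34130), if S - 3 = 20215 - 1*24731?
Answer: -257674509/7 ≈ -3.6811e+7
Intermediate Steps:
q(U, u) = (-6 + u)/(27 + U) (q(U, u) = (u - 6)/(U + 27) = (-6 + u)/(27 + U))
S = -4513 (S = 3 + (20215 - 1*24731) = 3 + (20215 - 24731) = 3 - 4516 = -4513)
(S + q(-153, -93))*(42288 - 34130) = (-4513 + (-6 - 93)/(27 - 153))*(42288 - 34130) = (-4513 - 99/(-126))*8158 = (-4513 - 1/126*(-99))*8158 = (-4513 + 11/14)*8158 = -63171/14*8158 = -257674509/7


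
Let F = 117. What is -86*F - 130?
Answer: -10192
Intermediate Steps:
-86*F - 130 = -86*117 - 130 = -10062 - 130 = -10192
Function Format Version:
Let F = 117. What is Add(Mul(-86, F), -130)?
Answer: -10192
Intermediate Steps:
Add(Mul(-86, F), -130) = Add(Mul(-86, 117), -130) = Add(-10062, -130) = -10192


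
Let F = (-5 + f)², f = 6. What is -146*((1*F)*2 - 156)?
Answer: 22484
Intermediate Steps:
F = 1 (F = (-5 + 6)² = 1² = 1)
-146*((1*F)*2 - 156) = -146*((1*1)*2 - 156) = -146*(1*2 - 156) = -146*(2 - 156) = -146*(-154) = 22484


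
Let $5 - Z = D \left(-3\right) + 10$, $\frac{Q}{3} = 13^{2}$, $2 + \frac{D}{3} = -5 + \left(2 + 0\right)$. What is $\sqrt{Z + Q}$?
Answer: $\sqrt{457} \approx 21.378$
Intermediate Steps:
$D = -15$ ($D = -6 + 3 \left(-5 + \left(2 + 0\right)\right) = -6 + 3 \left(-5 + 2\right) = -6 + 3 \left(-3\right) = -6 - 9 = -15$)
$Q = 507$ ($Q = 3 \cdot 13^{2} = 3 \cdot 169 = 507$)
$Z = -50$ ($Z = 5 - \left(\left(-15\right) \left(-3\right) + 10\right) = 5 - \left(45 + 10\right) = 5 - 55 = -50$)
$\sqrt{Z + Q} = \sqrt{-50 + 507} = \sqrt{457}$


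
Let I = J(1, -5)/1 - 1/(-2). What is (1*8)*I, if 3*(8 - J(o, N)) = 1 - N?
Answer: 52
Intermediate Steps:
J(o, N) = 23/3 + N/3 (J(o, N) = 8 - (1 - N)/3 = 8 + (-⅓ + N/3) = 23/3 + N/3)
I = 13/2 (I = (23/3 + (⅓)*(-5))/1 - 1/(-2) = (23/3 - 5/3)*1 - 1*(-½) = 6*1 + ½ = 6 + ½ = 13/2 ≈ 6.5000)
(1*8)*I = (1*8)*(13/2) = 8*(13/2) = 52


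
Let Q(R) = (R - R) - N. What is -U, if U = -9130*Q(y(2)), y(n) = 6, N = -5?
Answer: 45650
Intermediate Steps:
Q(R) = 5 (Q(R) = (R - R) - 1*(-5) = 0 + 5 = 5)
U = -45650 (U = -9130*5 = -45650)
-U = -1*(-45650) = 45650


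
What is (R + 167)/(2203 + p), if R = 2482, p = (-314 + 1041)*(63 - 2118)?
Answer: -2649/1491782 ≈ -0.0017757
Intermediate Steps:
p = -1493985 (p = 727*(-2055) = -1493985)
(R + 167)/(2203 + p) = (2482 + 167)/(2203 - 1493985) = 2649/(-1491782) = 2649*(-1/1491782) = -2649/1491782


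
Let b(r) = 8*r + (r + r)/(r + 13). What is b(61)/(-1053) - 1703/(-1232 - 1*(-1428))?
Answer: -2588945/282828 ≈ -9.1538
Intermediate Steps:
b(r) = 8*r + 2*r/(13 + r) (b(r) = 8*r + (2*r)/(13 + r) = 8*r + 2*r/(13 + r))
b(61)/(-1053) - 1703/(-1232 - 1*(-1428)) = (2*61*(53 + 4*61)/(13 + 61))/(-1053) - 1703/(-1232 - 1*(-1428)) = (2*61*(53 + 244)/74)*(-1/1053) - 1703/(-1232 + 1428) = (2*61*(1/74)*297)*(-1/1053) - 1703/196 = (18117/37)*(-1/1053) - 1703*1/196 = -671/1443 - 1703/196 = -2588945/282828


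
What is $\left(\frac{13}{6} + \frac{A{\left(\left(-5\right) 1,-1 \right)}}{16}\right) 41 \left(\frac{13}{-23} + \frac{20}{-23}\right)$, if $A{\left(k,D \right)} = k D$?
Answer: $- \frac{53669}{368} \approx -145.84$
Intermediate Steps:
$A{\left(k,D \right)} = D k$
$\left(\frac{13}{6} + \frac{A{\left(\left(-5\right) 1,-1 \right)}}{16}\right) 41 \left(\frac{13}{-23} + \frac{20}{-23}\right) = \left(\frac{13}{6} + \frac{\left(-1\right) \left(\left(-5\right) 1\right)}{16}\right) 41 \left(\frac{13}{-23} + \frac{20}{-23}\right) = \left(13 \cdot \frac{1}{6} + \left(-1\right) \left(-5\right) \frac{1}{16}\right) 41 \left(13 \left(- \frac{1}{23}\right) + 20 \left(- \frac{1}{23}\right)\right) = \left(\frac{13}{6} + 5 \cdot \frac{1}{16}\right) 41 \left(- \frac{13}{23} - \frac{20}{23}\right) = \left(\frac{13}{6} + \frac{5}{16}\right) 41 \left(- \frac{33}{23}\right) = \frac{119}{48} \cdot 41 \left(- \frac{33}{23}\right) = \frac{4879}{48} \left(- \frac{33}{23}\right) = - \frac{53669}{368}$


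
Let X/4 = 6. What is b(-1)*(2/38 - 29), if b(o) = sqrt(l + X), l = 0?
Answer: -1100*sqrt(6)/19 ≈ -141.81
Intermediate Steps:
X = 24 (X = 4*6 = 24)
b(o) = 2*sqrt(6) (b(o) = sqrt(0 + 24) = sqrt(24) = 2*sqrt(6))
b(-1)*(2/38 - 29) = (2*sqrt(6))*(2/38 - 29) = (2*sqrt(6))*(2*(1/38) - 29) = (2*sqrt(6))*(1/19 - 29) = (2*sqrt(6))*(-550/19) = -1100*sqrt(6)/19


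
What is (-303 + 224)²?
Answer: 6241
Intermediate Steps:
(-303 + 224)² = (-79)² = 6241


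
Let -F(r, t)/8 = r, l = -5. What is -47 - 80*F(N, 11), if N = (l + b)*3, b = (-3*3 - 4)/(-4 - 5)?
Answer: -20621/3 ≈ -6873.7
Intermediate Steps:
b = 13/9 (b = (-9 - 4)/(-9) = -13*(-⅑) = 13/9 ≈ 1.4444)
N = -32/3 (N = (-5 + 13/9)*3 = -32/9*3 = -32/3 ≈ -10.667)
F(r, t) = -8*r
-47 - 80*F(N, 11) = -47 - (-640)*(-32)/3 = -47 - 80*256/3 = -47 - 20480/3 = -20621/3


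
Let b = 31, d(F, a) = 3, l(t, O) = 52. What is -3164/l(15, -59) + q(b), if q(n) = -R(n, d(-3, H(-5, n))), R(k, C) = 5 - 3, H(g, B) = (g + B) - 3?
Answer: -817/13 ≈ -62.846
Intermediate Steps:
H(g, B) = -3 + B + g (H(g, B) = (B + g) - 3 = -3 + B + g)
R(k, C) = 2
q(n) = -2 (q(n) = -1*2 = -2)
-3164/l(15, -59) + q(b) = -3164/52 - 2 = -3164*1/52 - 2 = -791/13 - 2 = -817/13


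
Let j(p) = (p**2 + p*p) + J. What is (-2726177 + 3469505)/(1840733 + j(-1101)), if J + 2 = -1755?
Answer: 123888/710563 ≈ 0.17435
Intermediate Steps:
J = -1757 (J = -2 - 1755 = -1757)
j(p) = -1757 + 2*p**2 (j(p) = (p**2 + p*p) - 1757 = (p**2 + p**2) - 1757 = 2*p**2 - 1757 = -1757 + 2*p**2)
(-2726177 + 3469505)/(1840733 + j(-1101)) = (-2726177 + 3469505)/(1840733 + (-1757 + 2*(-1101)**2)) = 743328/(1840733 + (-1757 + 2*1212201)) = 743328/(1840733 + (-1757 + 2424402)) = 743328/(1840733 + 2422645) = 743328/4263378 = 743328*(1/4263378) = 123888/710563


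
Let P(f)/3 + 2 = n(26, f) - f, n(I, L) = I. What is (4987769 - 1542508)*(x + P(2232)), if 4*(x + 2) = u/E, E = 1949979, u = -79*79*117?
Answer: -59353777784299331/2599972 ≈ -2.2829e+10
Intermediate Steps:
u = -730197 (u = -6241*117 = -730197)
x = -5443343/2599972 (x = -2 + (-730197/1949979)/4 = -2 + (-730197*1/1949979)/4 = -2 + (¼)*(-243399/649993) = -2 - 243399/2599972 = -5443343/2599972 ≈ -2.0936)
P(f) = 72 - 3*f (P(f) = -6 + 3*(26 - f) = -6 + (78 - 3*f) = 72 - 3*f)
(4987769 - 1542508)*(x + P(2232)) = (4987769 - 1542508)*(-5443343/2599972 + (72 - 3*2232)) = 3445261*(-5443343/2599972 + (72 - 6696)) = 3445261*(-5443343/2599972 - 6624) = 3445261*(-17227657871/2599972) = -59353777784299331/2599972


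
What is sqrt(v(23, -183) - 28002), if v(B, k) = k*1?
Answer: I*sqrt(28185) ≈ 167.88*I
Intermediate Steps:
v(B, k) = k
sqrt(v(23, -183) - 28002) = sqrt(-183 - 28002) = sqrt(-28185) = I*sqrt(28185)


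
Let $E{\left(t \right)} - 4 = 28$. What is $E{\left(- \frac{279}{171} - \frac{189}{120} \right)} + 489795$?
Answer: $489827$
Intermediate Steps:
$E{\left(t \right)} = 32$ ($E{\left(t \right)} = 4 + 28 = 32$)
$E{\left(- \frac{279}{171} - \frac{189}{120} \right)} + 489795 = 32 + 489795 = 489827$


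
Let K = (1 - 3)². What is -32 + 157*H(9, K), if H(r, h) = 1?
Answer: 125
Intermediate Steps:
K = 4 (K = (-2)² = 4)
-32 + 157*H(9, K) = -32 + 157*1 = -32 + 157 = 125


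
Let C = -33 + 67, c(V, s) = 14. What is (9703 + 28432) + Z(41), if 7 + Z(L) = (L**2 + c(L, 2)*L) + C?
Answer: 40417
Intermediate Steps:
C = 34
Z(L) = 27 + L**2 + 14*L (Z(L) = -7 + ((L**2 + 14*L) + 34) = -7 + (34 + L**2 + 14*L) = 27 + L**2 + 14*L)
(9703 + 28432) + Z(41) = (9703 + 28432) + (27 + 41**2 + 14*41) = 38135 + (27 + 1681 + 574) = 38135 + 2282 = 40417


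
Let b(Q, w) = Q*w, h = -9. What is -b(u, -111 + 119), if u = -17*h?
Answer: -1224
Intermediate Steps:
u = 153 (u = -17*(-9) = 153)
-b(u, -111 + 119) = -153*(-111 + 119) = -153*8 = -1*1224 = -1224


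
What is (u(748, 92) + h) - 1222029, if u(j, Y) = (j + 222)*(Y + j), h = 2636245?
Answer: 2229016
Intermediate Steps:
u(j, Y) = (222 + j)*(Y + j)
(u(748, 92) + h) - 1222029 = ((748² + 222*92 + 222*748 + 92*748) + 2636245) - 1222029 = ((559504 + 20424 + 166056 + 68816) + 2636245) - 1222029 = (814800 + 2636245) - 1222029 = 3451045 - 1222029 = 2229016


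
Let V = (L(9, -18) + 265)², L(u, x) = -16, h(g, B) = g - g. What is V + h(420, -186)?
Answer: 62001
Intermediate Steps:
h(g, B) = 0
V = 62001 (V = (-16 + 265)² = 249² = 62001)
V + h(420, -186) = 62001 + 0 = 62001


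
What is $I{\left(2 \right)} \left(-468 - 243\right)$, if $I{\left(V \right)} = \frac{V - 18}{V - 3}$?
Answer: $-11376$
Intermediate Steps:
$I{\left(V \right)} = \frac{-18 + V}{-3 + V}$
$I{\left(2 \right)} \left(-468 - 243\right) = \frac{-18 + 2}{-3 + 2} \left(-468 - 243\right) = \frac{1}{-1} \left(-16\right) \left(-711\right) = \left(-1\right) \left(-16\right) \left(-711\right) = 16 \left(-711\right) = -11376$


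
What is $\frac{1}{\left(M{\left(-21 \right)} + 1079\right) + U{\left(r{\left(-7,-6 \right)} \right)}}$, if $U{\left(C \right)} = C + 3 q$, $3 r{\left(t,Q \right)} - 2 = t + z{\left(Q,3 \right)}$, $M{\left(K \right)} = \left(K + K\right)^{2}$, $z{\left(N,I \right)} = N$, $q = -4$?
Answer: $\frac{3}{8482} \approx 0.00035369$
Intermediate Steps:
$M{\left(K \right)} = 4 K^{2}$ ($M{\left(K \right)} = \left(2 K\right)^{2} = 4 K^{2}$)
$r{\left(t,Q \right)} = \frac{2}{3} + \frac{Q}{3} + \frac{t}{3}$ ($r{\left(t,Q \right)} = \frac{2}{3} + \frac{t + Q}{3} = \frac{2}{3} + \frac{Q + t}{3} = \frac{2}{3} + \left(\frac{Q}{3} + \frac{t}{3}\right) = \frac{2}{3} + \frac{Q}{3} + \frac{t}{3}$)
$U{\left(C \right)} = -12 + C$ ($U{\left(C \right)} = C + 3 \left(-4\right) = C - 12 = -12 + C$)
$\frac{1}{\left(M{\left(-21 \right)} + 1079\right) + U{\left(r{\left(-7,-6 \right)} \right)}} = \frac{1}{\left(4 \left(-21\right)^{2} + 1079\right) + \left(-12 + \left(\frac{2}{3} + \frac{1}{3} \left(-6\right) + \frac{1}{3} \left(-7\right)\right)\right)} = \frac{1}{\left(4 \cdot 441 + 1079\right) - \frac{47}{3}} = \frac{1}{\left(1764 + 1079\right) - \frac{47}{3}} = \frac{1}{2843 - \frac{47}{3}} = \frac{1}{\frac{8482}{3}} = \frac{3}{8482}$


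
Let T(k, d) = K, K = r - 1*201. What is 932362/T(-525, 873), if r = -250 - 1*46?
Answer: -932362/497 ≈ -1876.0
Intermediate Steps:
r = -296 (r = -250 - 46 = -296)
K = -497 (K = -296 - 1*201 = -296 - 201 = -497)
T(k, d) = -497
932362/T(-525, 873) = 932362/(-497) = 932362*(-1/497) = -932362/497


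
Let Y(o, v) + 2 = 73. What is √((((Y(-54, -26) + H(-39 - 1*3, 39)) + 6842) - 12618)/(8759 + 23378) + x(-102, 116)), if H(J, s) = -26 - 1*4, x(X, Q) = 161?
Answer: 3*√18454929346/32137 ≈ 12.682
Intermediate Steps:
H(J, s) = -30 (H(J, s) = -26 - 4 = -30)
Y(o, v) = 71 (Y(o, v) = -2 + 73 = 71)
√((((Y(-54, -26) + H(-39 - 1*3, 39)) + 6842) - 12618)/(8759 + 23378) + x(-102, 116)) = √((((71 - 30) + 6842) - 12618)/(8759 + 23378) + 161) = √(((41 + 6842) - 12618)/32137 + 161) = √((6883 - 12618)*(1/32137) + 161) = √(-5735*1/32137 + 161) = √(-5735/32137 + 161) = √(5168322/32137) = 3*√18454929346/32137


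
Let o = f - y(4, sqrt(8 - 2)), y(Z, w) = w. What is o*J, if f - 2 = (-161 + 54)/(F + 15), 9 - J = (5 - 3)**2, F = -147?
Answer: 1855/132 - 5*sqrt(6) ≈ 1.8056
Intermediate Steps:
J = 5 (J = 9 - (5 - 3)**2 = 9 - 1*2**2 = 9 - 1*4 = 9 - 4 = 5)
f = 371/132 (f = 2 + (-161 + 54)/(-147 + 15) = 2 - 107/(-132) = 2 - 107*(-1/132) = 2 + 107/132 = 371/132 ≈ 2.8106)
o = 371/132 - sqrt(6) (o = 371/132 - sqrt(8 - 2) = 371/132 - sqrt(6) ≈ 0.36112)
o*J = (371/132 - sqrt(6))*5 = 1855/132 - 5*sqrt(6)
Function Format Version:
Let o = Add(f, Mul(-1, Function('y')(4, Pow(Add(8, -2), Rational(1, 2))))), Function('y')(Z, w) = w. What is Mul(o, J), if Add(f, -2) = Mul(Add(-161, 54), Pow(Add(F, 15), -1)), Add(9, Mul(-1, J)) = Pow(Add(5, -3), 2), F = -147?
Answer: Add(Rational(1855, 132), Mul(-5, Pow(6, Rational(1, 2)))) ≈ 1.8056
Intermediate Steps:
J = 5 (J = Add(9, Mul(-1, Pow(Add(5, -3), 2))) = Add(9, Mul(-1, Pow(2, 2))) = Add(9, Mul(-1, 4)) = Add(9, -4) = 5)
f = Rational(371, 132) (f = Add(2, Mul(Add(-161, 54), Pow(Add(-147, 15), -1))) = Add(2, Mul(-107, Pow(-132, -1))) = Add(2, Mul(-107, Rational(-1, 132))) = Add(2, Rational(107, 132)) = Rational(371, 132) ≈ 2.8106)
o = Add(Rational(371, 132), Mul(-1, Pow(6, Rational(1, 2)))) (o = Add(Rational(371, 132), Mul(-1, Pow(Add(8, -2), Rational(1, 2)))) = Add(Rational(371, 132), Mul(-1, Pow(6, Rational(1, 2)))) ≈ 0.36112)
Mul(o, J) = Mul(Add(Rational(371, 132), Mul(-1, Pow(6, Rational(1, 2)))), 5) = Add(Rational(1855, 132), Mul(-5, Pow(6, Rational(1, 2))))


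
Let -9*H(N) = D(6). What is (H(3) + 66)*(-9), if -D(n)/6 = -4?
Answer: -570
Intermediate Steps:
D(n) = 24 (D(n) = -6*(-4) = 24)
H(N) = -8/3 (H(N) = -1/9*24 = -8/3)
(H(3) + 66)*(-9) = (-8/3 + 66)*(-9) = (190/3)*(-9) = -570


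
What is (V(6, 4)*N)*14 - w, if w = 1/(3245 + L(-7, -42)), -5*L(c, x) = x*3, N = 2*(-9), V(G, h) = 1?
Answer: -4120457/16351 ≈ -252.00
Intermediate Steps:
N = -18
L(c, x) = -3*x/5 (L(c, x) = -x*3/5 = -3*x/5)
w = 5/16351 (w = 1/(3245 - ⅗*(-42)) = 1/(3245 + 126/5) = 1/(16351/5) = 5/16351 ≈ 0.00030579)
(V(6, 4)*N)*14 - w = (1*(-18))*14 - 1*5/16351 = -18*14 - 5/16351 = -252 - 5/16351 = -4120457/16351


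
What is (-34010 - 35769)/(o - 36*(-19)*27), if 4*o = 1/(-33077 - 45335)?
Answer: -21886043792/5792451263 ≈ -3.7784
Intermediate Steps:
o = -1/313648 (o = 1/(4*(-33077 - 45335)) = (1/4)/(-78412) = (1/4)*(-1/78412) = -1/313648 ≈ -3.1883e-6)
(-34010 - 35769)/(o - 36*(-19)*27) = (-34010 - 35769)/(-1/313648 - 36*(-19)*27) = -69779/(-1/313648 + 684*27) = -69779/(-1/313648 + 18468) = -69779/5792451263/313648 = -69779*313648/5792451263 = -21886043792/5792451263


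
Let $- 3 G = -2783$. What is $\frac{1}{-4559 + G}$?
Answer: $- \frac{3}{10894} \approx -0.00027538$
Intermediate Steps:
$G = \frac{2783}{3}$ ($G = \left(- \frac{1}{3}\right) \left(-2783\right) = \frac{2783}{3} \approx 927.67$)
$\frac{1}{-4559 + G} = \frac{1}{-4559 + \frac{2783}{3}} = \frac{1}{- \frac{10894}{3}} = - \frac{3}{10894}$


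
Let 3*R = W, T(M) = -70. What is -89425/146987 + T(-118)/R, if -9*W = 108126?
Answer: -521742340/882950909 ≈ -0.59091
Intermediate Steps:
W = -12014 (W = -⅑*108126 = -12014)
R = -12014/3 (R = (⅓)*(-12014) = -12014/3 ≈ -4004.7)
-89425/146987 + T(-118)/R = -89425/146987 - 70/(-12014/3) = -89425*1/146987 - 70*(-3/12014) = -89425/146987 + 105/6007 = -521742340/882950909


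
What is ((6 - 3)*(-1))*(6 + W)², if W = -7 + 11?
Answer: -300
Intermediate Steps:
W = 4
((6 - 3)*(-1))*(6 + W)² = ((6 - 3)*(-1))*(6 + 4)² = (3*(-1))*10² = -3*100 = -300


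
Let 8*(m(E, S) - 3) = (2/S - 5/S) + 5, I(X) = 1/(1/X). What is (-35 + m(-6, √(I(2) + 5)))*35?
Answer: -8785/8 - 15*√7/8 ≈ -1103.1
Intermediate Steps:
I(X) = X
m(E, S) = 29/8 - 3/(8*S) (m(E, S) = 3 + ((2/S - 5/S) + 5)/8 = 3 + (-3/S + 5)/8 = 3 + (5 - 3/S)/8 = 3 + (5/8 - 3/(8*S)) = 29/8 - 3/(8*S))
(-35 + m(-6, √(I(2) + 5)))*35 = (-35 + (-3 + 29*√(2 + 5))/(8*(√(2 + 5))))*35 = (-35 + (-3 + 29*√7)/(8*(√7)))*35 = (-35 + (√7/7)*(-3 + 29*√7)/8)*35 = (-35 + √7*(-3 + 29*√7)/56)*35 = -1225 + 5*√7*(-3 + 29*√7)/8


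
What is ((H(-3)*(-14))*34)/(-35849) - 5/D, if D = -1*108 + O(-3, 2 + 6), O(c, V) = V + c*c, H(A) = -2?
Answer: 92613/3262259 ≈ 0.028389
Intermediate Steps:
O(c, V) = V + c²
D = -91 (D = -1*108 + ((2 + 6) + (-3)²) = -108 + (8 + 9) = -108 + 17 = -91)
((H(-3)*(-14))*34)/(-35849) - 5/D = (-2*(-14)*34)/(-35849) - 5/(-91) = (28*34)*(-1/35849) - 5*(-1/91) = 952*(-1/35849) + 5/91 = -952/35849 + 5/91 = 92613/3262259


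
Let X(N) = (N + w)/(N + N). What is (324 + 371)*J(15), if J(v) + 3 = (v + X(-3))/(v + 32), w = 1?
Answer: -262015/141 ≈ -1858.3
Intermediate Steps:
X(N) = (1 + N)/(2*N) (X(N) = (N + 1)/(N + N) = (1 + N)/((2*N)) = (1 + N)*(1/(2*N)) = (1 + N)/(2*N))
J(v) = -3 + (⅓ + v)/(32 + v) (J(v) = -3 + (v + (½)*(1 - 3)/(-3))/(v + 32) = -3 + (v + (½)*(-⅓)*(-2))/(32 + v) = -3 + (v + ⅓)/(32 + v) = -3 + (⅓ + v)/(32 + v))
(324 + 371)*J(15) = (324 + 371)*((-287 - 6*15)/(3*(32 + 15))) = 695*((⅓)*(-287 - 90)/47) = 695*((⅓)*(1/47)*(-377)) = 695*(-377/141) = -262015/141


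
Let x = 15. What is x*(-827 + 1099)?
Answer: 4080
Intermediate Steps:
x*(-827 + 1099) = 15*(-827 + 1099) = 15*272 = 4080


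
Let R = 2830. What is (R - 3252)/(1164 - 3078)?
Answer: 211/957 ≈ 0.22048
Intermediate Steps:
(R - 3252)/(1164 - 3078) = (2830 - 3252)/(1164 - 3078) = -422/(-1914) = -422*(-1/1914) = 211/957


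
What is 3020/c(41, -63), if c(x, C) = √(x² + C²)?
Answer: 302*√226/113 ≈ 40.177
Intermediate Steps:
c(x, C) = √(C² + x²)
3020/c(41, -63) = 3020/(√((-63)² + 41²)) = 3020/(√(3969 + 1681)) = 3020/(√5650) = 3020/((5*√226)) = 3020*(√226/1130) = 302*√226/113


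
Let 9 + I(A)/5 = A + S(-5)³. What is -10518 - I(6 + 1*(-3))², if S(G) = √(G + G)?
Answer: 13582 - 3000*I*√10 ≈ 13582.0 - 9486.8*I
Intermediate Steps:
S(G) = √2*√G (S(G) = √(2*G) = √2*√G)
I(A) = -45 + 5*A - 50*I*√10 (I(A) = -45 + 5*(A + (√2*√(-5))³) = -45 + 5*(A + (√2*(I*√5))³) = -45 + 5*(A + (I*√10)³) = -45 + 5*(A - 10*I*√10) = -45 + (5*A - 50*I*√10) = -45 + 5*A - 50*I*√10)
-10518 - I(6 + 1*(-3))² = -10518 - (-45 + 5*(6 + 1*(-3)) - 50*I*√10)² = -10518 - (-45 + 5*(6 - 3) - 50*I*√10)² = -10518 - (-45 + 5*3 - 50*I*√10)² = -10518 - (-45 + 15 - 50*I*√10)² = -10518 - (-30 - 50*I*√10)²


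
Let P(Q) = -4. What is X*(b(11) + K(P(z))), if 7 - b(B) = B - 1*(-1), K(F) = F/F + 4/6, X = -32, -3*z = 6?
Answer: 320/3 ≈ 106.67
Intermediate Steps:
z = -2 (z = -⅓*6 = -2)
K(F) = 5/3 (K(F) = 1 + 4*(⅙) = 1 + ⅔ = 5/3)
b(B) = 6 - B (b(B) = 7 - (B - 1*(-1)) = 7 - (B + 1) = 7 - (1 + B) = 7 + (-1 - B) = 6 - B)
X*(b(11) + K(P(z))) = -32*((6 - 1*11) + 5/3) = -32*((6 - 11) + 5/3) = -32*(-5 + 5/3) = -32*(-10/3) = 320/3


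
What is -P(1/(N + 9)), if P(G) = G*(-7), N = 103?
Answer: 1/16 ≈ 0.062500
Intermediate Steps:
P(G) = -7*G
-P(1/(N + 9)) = -(-7)/(103 + 9) = -(-7)/112 = -1*(-1/16) = 1/16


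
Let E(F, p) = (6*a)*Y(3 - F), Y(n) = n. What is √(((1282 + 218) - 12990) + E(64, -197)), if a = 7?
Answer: 2*I*√3513 ≈ 118.54*I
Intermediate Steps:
E(F, p) = 126 - 42*F (E(F, p) = (6*7)*(3 - F) = 42*(3 - F) = 126 - 42*F)
√(((1282 + 218) - 12990) + E(64, -197)) = √(((1282 + 218) - 12990) + (126 - 42*64)) = √((1500 - 12990) + (126 - 2688)) = √(-11490 - 2562) = √(-14052) = 2*I*√3513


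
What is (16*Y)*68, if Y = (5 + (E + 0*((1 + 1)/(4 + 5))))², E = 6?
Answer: 131648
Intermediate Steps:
Y = 121 (Y = (5 + (6 + 0*((1 + 1)/(4 + 5))))² = (5 + (6 + 0*(2/9)))² = (5 + (6 + 0))² = (5 + 6)² = 11² = 121)
(16*Y)*68 = (16*121)*68 = 1936*68 = 131648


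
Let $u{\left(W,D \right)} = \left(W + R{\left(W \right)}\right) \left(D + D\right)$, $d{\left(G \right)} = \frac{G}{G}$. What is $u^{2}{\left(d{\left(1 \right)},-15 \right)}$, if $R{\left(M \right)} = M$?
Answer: $3600$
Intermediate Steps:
$d{\left(G \right)} = 1$
$u{\left(W,D \right)} = 4 D W$ ($u{\left(W,D \right)} = \left(W + W\right) \left(D + D\right) = 2 W 2 D = 4 D W$)
$u^{2}{\left(d{\left(1 \right)},-15 \right)} = \left(4 \left(-15\right) 1\right)^{2} = \left(-60\right)^{2} = 3600$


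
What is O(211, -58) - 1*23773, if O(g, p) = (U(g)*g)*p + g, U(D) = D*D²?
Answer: -114962951140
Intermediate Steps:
U(D) = D³
O(g, p) = g + p*g⁴ (O(g, p) = (g³*g)*p + g = g⁴*p + g = p*g⁴ + g = g + p*g⁴)
O(211, -58) - 1*23773 = (211 - 58*211⁴) - 1*23773 = (211 - 58*1982119441) - 23773 = (211 - 114962927578) - 23773 = -114962927367 - 23773 = -114962951140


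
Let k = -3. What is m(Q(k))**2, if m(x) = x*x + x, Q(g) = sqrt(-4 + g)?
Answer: 42 - 14*I*sqrt(7) ≈ 42.0 - 37.041*I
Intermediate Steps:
m(x) = x + x**2 (m(x) = x**2 + x = x + x**2)
m(Q(k))**2 = (sqrt(-4 - 3)*(1 + sqrt(-4 - 3)))**2 = (sqrt(-7)*(1 + sqrt(-7)))**2 = ((I*sqrt(7))*(1 + I*sqrt(7)))**2 = (I*sqrt(7)*(1 + I*sqrt(7)))**2 = -7*(1 + I*sqrt(7))**2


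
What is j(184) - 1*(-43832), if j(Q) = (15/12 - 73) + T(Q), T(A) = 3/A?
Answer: 8051889/184 ≈ 43760.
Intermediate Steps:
j(Q) = -287/4 + 3/Q (j(Q) = (15/12 - 73) + 3/Q = (15*(1/12) - 73) + 3/Q = (5/4 - 73) + 3/Q = -287/4 + 3/Q)
j(184) - 1*(-43832) = (-287/4 + 3/184) - 1*(-43832) = (-287/4 + 3*(1/184)) + 43832 = (-287/4 + 3/184) + 43832 = -13199/184 + 43832 = 8051889/184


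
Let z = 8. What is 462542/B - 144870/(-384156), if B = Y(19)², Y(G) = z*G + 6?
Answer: 3777183734/199793133 ≈ 18.905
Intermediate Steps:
Y(G) = 6 + 8*G (Y(G) = 8*G + 6 = 6 + 8*G)
B = 24964 (B = (6 + 8*19)² = (6 + 152)² = 158² = 24964)
462542/B - 144870/(-384156) = 462542/24964 - 144870/(-384156) = 462542*(1/24964) - 144870*(-1/384156) = 231271/12482 + 24145/64026 = 3777183734/199793133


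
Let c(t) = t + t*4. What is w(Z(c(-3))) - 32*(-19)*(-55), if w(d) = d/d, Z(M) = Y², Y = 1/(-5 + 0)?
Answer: -33439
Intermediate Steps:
Y = -⅕ (Y = 1/(-5) = -⅕ ≈ -0.20000)
c(t) = 5*t (c(t) = t + 4*t = 5*t)
Z(M) = 1/25 (Z(M) = (-⅕)² = 1/25)
w(d) = 1
w(Z(c(-3))) - 32*(-19)*(-55) = 1 - 32*(-19)*(-55) = 1 - (-608)*(-55) = 1 - 1*33440 = 1 - 33440 = -33439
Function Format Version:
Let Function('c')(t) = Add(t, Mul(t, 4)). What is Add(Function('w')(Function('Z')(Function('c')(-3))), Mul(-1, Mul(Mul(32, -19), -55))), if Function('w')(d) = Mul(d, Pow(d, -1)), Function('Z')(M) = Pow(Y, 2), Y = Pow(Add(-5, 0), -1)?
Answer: -33439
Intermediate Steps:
Y = Rational(-1, 5) (Y = Pow(-5, -1) = Rational(-1, 5) ≈ -0.20000)
Function('c')(t) = Mul(5, t) (Function('c')(t) = Add(t, Mul(4, t)) = Mul(5, t))
Function('Z')(M) = Rational(1, 25) (Function('Z')(M) = Pow(Rational(-1, 5), 2) = Rational(1, 25))
Function('w')(d) = 1
Add(Function('w')(Function('Z')(Function('c')(-3))), Mul(-1, Mul(Mul(32, -19), -55))) = Add(1, Mul(-1, Mul(Mul(32, -19), -55))) = Add(1, Mul(-1, Mul(-608, -55))) = Add(1, Mul(-1, 33440)) = Add(1, -33440) = -33439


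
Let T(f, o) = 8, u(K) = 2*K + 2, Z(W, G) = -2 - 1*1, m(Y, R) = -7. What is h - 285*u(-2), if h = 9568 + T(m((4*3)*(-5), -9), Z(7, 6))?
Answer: 10146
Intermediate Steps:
Z(W, G) = -3 (Z(W, G) = -2 - 1 = -3)
u(K) = 2 + 2*K
h = 9576 (h = 9568 + 8 = 9576)
h - 285*u(-2) = 9576 - 285*(2 + 2*(-2)) = 9576 - 285*(2 - 4) = 9576 - 285*(-2) = 9576 + 570 = 10146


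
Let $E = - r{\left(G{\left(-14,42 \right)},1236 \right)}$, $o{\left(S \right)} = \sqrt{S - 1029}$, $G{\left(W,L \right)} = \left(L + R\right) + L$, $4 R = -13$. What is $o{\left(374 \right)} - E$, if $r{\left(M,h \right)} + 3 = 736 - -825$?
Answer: $1558 + i \sqrt{655} \approx 1558.0 + 25.593 i$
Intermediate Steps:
$R = - \frac{13}{4}$ ($R = \frac{1}{4} \left(-13\right) = - \frac{13}{4} \approx -3.25$)
$G{\left(W,L \right)} = - \frac{13}{4} + 2 L$ ($G{\left(W,L \right)} = \left(L - \frac{13}{4}\right) + L = \left(- \frac{13}{4} + L\right) + L = - \frac{13}{4} + 2 L$)
$r{\left(M,h \right)} = 1558$ ($r{\left(M,h \right)} = -3 + \left(736 - -825\right) = -3 + \left(736 + 825\right) = -3 + 1561 = 1558$)
$o{\left(S \right)} = \sqrt{-1029 + S}$
$E = -1558$ ($E = \left(-1\right) 1558 = -1558$)
$o{\left(374 \right)} - E = \sqrt{-1029 + 374} - -1558 = \sqrt{-655} + 1558 = i \sqrt{655} + 1558 = 1558 + i \sqrt{655}$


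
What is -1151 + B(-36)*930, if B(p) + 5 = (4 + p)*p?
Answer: 1065559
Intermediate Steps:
B(p) = -5 + p*(4 + p) (B(p) = -5 + (4 + p)*p = -5 + p*(4 + p))
-1151 + B(-36)*930 = -1151 + (-5 + (-36)² + 4*(-36))*930 = -1151 + (-5 + 1296 - 144)*930 = -1151 + 1147*930 = -1151 + 1066710 = 1065559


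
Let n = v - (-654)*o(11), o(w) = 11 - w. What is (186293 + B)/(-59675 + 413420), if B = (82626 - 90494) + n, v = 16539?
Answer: 9284/16845 ≈ 0.55114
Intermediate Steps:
n = 16539 (n = 16539 - (-654)*(11 - 1*11) = 16539 - (-654)*(11 - 11) = 16539 - (-654)*0 = 16539 - 1*0 = 16539 + 0 = 16539)
B = 8671 (B = (82626 - 90494) + 16539 = -7868 + 16539 = 8671)
(186293 + B)/(-59675 + 413420) = (186293 + 8671)/(-59675 + 413420) = 194964/353745 = 194964*(1/353745) = 9284/16845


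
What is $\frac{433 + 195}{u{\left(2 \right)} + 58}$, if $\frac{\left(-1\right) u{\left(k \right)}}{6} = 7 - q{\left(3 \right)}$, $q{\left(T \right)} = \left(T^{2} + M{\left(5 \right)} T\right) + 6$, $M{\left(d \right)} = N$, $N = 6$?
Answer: $\frac{314}{107} \approx 2.9346$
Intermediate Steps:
$M{\left(d \right)} = 6$
$q{\left(T \right)} = 6 + T^{2} + 6 T$ ($q{\left(T \right)} = \left(T^{2} + 6 T\right) + 6 = 6 + T^{2} + 6 T$)
$u{\left(k \right)} = 156$ ($u{\left(k \right)} = - 6 \left(7 - \left(6 + 3^{2} + 6 \cdot 3\right)\right) = - 6 \left(7 - \left(6 + 9 + 18\right)\right) = - 6 \left(7 - 33\right) = \left(-6\right) \left(-26\right) = 156$)
$\frac{433 + 195}{u{\left(2 \right)} + 58} = \frac{433 + 195}{156 + 58} = \frac{628}{214} = 628 \cdot \frac{1}{214} = \frac{314}{107}$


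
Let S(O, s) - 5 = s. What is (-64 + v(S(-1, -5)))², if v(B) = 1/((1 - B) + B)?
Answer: 3969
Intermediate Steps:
S(O, s) = 5 + s
v(B) = 1 (v(B) = 1/1 = 1)
(-64 + v(S(-1, -5)))² = (-64 + 1)² = (-63)² = 3969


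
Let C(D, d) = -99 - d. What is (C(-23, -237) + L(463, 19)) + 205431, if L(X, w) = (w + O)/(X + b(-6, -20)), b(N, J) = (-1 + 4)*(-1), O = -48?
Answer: 94561711/460 ≈ 2.0557e+5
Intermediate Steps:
b(N, J) = -3 (b(N, J) = 3*(-1) = -3)
L(X, w) = (-48 + w)/(-3 + X) (L(X, w) = (w - 48)/(X - 3) = (-48 + w)/(-3 + X))
(C(-23, -237) + L(463, 19)) + 205431 = ((-99 - 1*(-237)) + (-48 + 19)/(-3 + 463)) + 205431 = ((-99 + 237) - 29/460) + 205431 = (138 + (1/460)*(-29)) + 205431 = (138 - 29/460) + 205431 = 63451/460 + 205431 = 94561711/460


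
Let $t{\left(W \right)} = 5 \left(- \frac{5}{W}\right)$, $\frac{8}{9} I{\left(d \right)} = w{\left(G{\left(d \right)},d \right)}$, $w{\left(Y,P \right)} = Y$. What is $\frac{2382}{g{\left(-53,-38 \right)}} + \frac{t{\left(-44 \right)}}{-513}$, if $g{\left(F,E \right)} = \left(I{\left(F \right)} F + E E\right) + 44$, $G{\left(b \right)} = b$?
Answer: $\frac{143067469}{279779940} \approx 0.51136$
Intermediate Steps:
$I{\left(d \right)} = \frac{9 d}{8}$
$t{\left(W \right)} = - \frac{25}{W}$
$g{\left(F,E \right)} = 44 + E^{2} + \frac{9 F^{2}}{8}$ ($g{\left(F,E \right)} = \left(\frac{9 F}{8} F + E E\right) + 44 = \left(\frac{9 F^{2}}{8} + E^{2}\right) + 44 = \left(E^{2} + \frac{9 F^{2}}{8}\right) + 44 = 44 + E^{2} + \frac{9 F^{2}}{8}$)
$\frac{2382}{g{\left(-53,-38 \right)}} + \frac{t{\left(-44 \right)}}{-513} = \frac{2382}{44 + \left(-38\right)^{2} + \frac{9 \left(-53\right)^{2}}{8}} + \frac{\left(-25\right) \frac{1}{-44}}{-513} = \frac{2382}{44 + 1444 + \frac{9}{8} \cdot 2809} + \left(-25\right) \left(- \frac{1}{44}\right) \left(- \frac{1}{513}\right) = \frac{2382}{44 + 1444 + \frac{25281}{8}} + \frac{25}{44} \left(- \frac{1}{513}\right) = \frac{2382}{\frac{37185}{8}} - \frac{25}{22572} = 2382 \cdot \frac{8}{37185} - \frac{25}{22572} = \frac{6352}{12395} - \frac{25}{22572} = \frac{143067469}{279779940}$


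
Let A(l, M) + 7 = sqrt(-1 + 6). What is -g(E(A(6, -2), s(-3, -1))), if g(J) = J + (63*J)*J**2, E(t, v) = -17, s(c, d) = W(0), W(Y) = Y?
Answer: 309536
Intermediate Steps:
s(c, d) = 0
A(l, M) = -7 + sqrt(5) (A(l, M) = -7 + sqrt(-1 + 6) = -7 + sqrt(5))
g(J) = J + 63*J**3
-g(E(A(6, -2), s(-3, -1))) = -(-17 + 63*(-17)**3) = -(-17 + 63*(-4913)) = -(-17 - 309519) = -1*(-309536) = 309536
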